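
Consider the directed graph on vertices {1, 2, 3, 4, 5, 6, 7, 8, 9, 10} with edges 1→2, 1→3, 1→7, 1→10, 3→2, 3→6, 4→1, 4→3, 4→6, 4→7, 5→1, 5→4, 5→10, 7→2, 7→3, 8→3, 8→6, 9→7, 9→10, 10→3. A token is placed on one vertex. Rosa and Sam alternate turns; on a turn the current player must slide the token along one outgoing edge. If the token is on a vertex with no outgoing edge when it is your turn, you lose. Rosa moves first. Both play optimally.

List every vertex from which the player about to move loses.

Compute win/loss labels from the base case upward. A position with no move is L. Any other position is W if it can reach an L in one move, else L.
Every edge goes from a vertex to one that appears earlier in the order 6, 2, 3, 8, 10, 7, 1, 4, 5, 9, so processing vertices in that order labels each vertex after all of its successors.
6: no outgoing edge → L
2: no outgoing edge → L
3: can move to 2, which is L ⇒ W
8: can move to 6, which is L ⇒ W
10: the only move is to 3(W), a W ⇒ L
7: can move to 2, which is L ⇒ W
1: can move to 10, which is L ⇒ W
4: can move to 6, which is L ⇒ W
5: can move to 10, which is L ⇒ W
9: can move to 10, which is L ⇒ W
Reading off the rows marked L gives the requested list; there are 3 such vertices.

2, 6, 10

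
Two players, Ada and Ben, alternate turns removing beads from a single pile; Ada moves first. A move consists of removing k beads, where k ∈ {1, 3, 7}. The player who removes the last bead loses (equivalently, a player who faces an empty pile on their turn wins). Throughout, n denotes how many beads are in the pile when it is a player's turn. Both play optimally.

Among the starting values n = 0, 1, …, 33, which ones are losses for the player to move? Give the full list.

Label each position W (a win for the player to move) or L (a loss). A position with no legal move is W; any other position is W exactly when some move reaches an L, and L when every move reaches a W.
n=0: no move; the opponent has just taken the last bead and therefore loses → W
n=1: the only move is to 0(W), a W ⇒ L
n=2: can move to 1, which is L ⇒ W
n=3: moves to 2(W), 0(W); every one is W ⇒ L
n=4: can move to 3, which is L ⇒ W
n=5: moves to 4(W), 2(W); every one is W ⇒ L
n=6: can move to 5, which is L ⇒ W
n=7: moves to 6(W), 4(W), 0(W); every one is W ⇒ L
n=8: can move to 7, which is L ⇒ W
n=9: moves to 8(W), 6(W), 2(W); every one is W ⇒ L
n=10: can move to 9, which is L ⇒ W
n=11: moves to 10(W), 8(W), 4(W); every one is W ⇒ L
n=12: can move to 11, which is L ⇒ W
n=13: moves to 12(W), 10(W), 6(W); every one is W ⇒ L
n=14: can move to 13, which is L ⇒ W
n=15: moves to 14(W), 12(W), 8(W); every one is W ⇒ L
n=16: can move to 15, which is L ⇒ W
n=17: moves to 16(W), 14(W), 10(W); every one is W ⇒ L
n=18: can move to 17, which is L ⇒ W
n=19: moves to 18(W), 16(W), 12(W); every one is W ⇒ L
n=20: can move to 19, which is L ⇒ W
n=21: moves to 20(W), 18(W), 14(W); every one is W ⇒ L
n=22: can move to 21, which is L ⇒ W
n=23: moves to 22(W), 20(W), 16(W); every one is W ⇒ L
n=24: can move to 23, which is L ⇒ W
n=25: moves to 24(W), 22(W), 18(W); every one is W ⇒ L
n=26: can move to 25, which is L ⇒ W
n=27: moves to 26(W), 24(W), 20(W); every one is W ⇒ L
n=28: can move to 27, which is L ⇒ W
n=29: moves to 28(W), 26(W), 22(W); every one is W ⇒ L
n=30: can move to 29, which is L ⇒ W
n=31: moves to 30(W), 28(W), 24(W); every one is W ⇒ L
n=32: can move to 31, which is L ⇒ W
n=33: moves to 32(W), 30(W), 26(W); every one is W ⇒ L
Reading off the rows marked L gives the requested list; there are 17 such values of n.

1, 3, 5, 7, 9, 11, 13, 15, 17, 19, 21, 23, 25, 27, 29, 31, 33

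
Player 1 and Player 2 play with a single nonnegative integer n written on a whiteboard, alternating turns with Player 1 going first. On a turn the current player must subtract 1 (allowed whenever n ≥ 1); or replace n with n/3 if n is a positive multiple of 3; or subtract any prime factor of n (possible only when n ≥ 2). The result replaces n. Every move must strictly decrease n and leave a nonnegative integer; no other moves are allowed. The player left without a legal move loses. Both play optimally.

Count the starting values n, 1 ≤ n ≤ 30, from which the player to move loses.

Work bottom-up. With no move the player to move loses. Otherwise the position is W if at least one move leads to an L position for the opponent, and L if every move leads to a W.
n=0: no move → L
n=1: reaches L-position 0 → W
n=2: reaches L-position 0 → W
n=3: reaches L-position 0 → W
n=4: only reaches 2(W), 3(W), all W → L
n=5: reaches L-position 0 → W
n=6: reaches L-position 4 → W
n=7: reaches L-position 0 → W
n=8: only reaches 6(W), 7(W), all W → L
n=9: reaches L-position 8 → W
n=10: reaches L-position 8 → W
n=11: reaches L-position 0 → W
n=12: reaches L-position 4 → W
n=13: reaches L-position 0 → W
n=14: only reaches 7(W), 12(W), 13(W), all W → L
n=15: reaches L-position 14 → W
n=16: reaches L-position 14 → W
n=17: reaches L-position 0 → W
n=18: only reaches 6(W), 15(W), 16(W), 17(W), all W → L
n=19: reaches L-position 0 → W
n=20: reaches L-position 18 → W
n=21: reaches L-position 14 → W
n=22: only reaches 11(W), 20(W), 21(W), all W → L
n=23: reaches L-position 0 → W
n=24: reaches L-position 8 → W
n=25: only reaches 20(W), 24(W), all W → L
n=26: reaches L-position 25 → W
n=27: only reaches 9(W), 24(W), 26(W), all W → L
n=28: reaches L-position 27 → W
n=29: reaches L-position 0 → W
n=30: reaches L-position 25 → W
L entries with 1 ≤ n ≤ 30 (n=0 is outside the asked range and is not counted): n = 4, 8, 14, 18, 22, 25, 27; that makes 7.

7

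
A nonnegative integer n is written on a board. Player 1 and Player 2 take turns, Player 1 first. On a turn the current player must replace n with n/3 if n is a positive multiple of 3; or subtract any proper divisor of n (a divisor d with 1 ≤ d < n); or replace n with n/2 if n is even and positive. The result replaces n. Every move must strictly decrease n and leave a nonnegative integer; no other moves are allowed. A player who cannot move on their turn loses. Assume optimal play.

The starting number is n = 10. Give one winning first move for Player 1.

Use the standard recursion: the mover loses at a terminal position; elsewhere, the mover wins exactly when some move hands the opponent an L position.
n=0: no move → L
n=1: no move → L
n=2: →1(L), so W
n=3: →1(L), so W
n=4: →2(W), 3(W) — all W, so L
n=5: →4(L), so W
n=6: →4(L), so W
n=7: →6(W) only, which is W, so L
n=8: →4(L), so W
n=9: →3(W), 6(W), 8(W) — all W, so L
n=10: →9(L), so W
From 10, the L positions reachable in one move are: 9.

Move to 9.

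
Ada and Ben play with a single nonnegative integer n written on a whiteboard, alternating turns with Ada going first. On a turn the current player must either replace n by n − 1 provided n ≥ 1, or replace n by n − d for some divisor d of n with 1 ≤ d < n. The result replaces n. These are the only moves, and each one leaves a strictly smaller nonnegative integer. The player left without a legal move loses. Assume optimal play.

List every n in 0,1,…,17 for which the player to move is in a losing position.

Work bottom-up. With no move the player to move loses. Otherwise the position is W if at least one move leads to an L position for the opponent, and L if every move leads to a W.
n=0: no move → L
n=1: reaches L-position 0 → W
n=2: only reaches 1(W), which is W → L
n=3: reaches L-position 2 → W
n=4: reaches L-position 2 → W
n=5: only reaches 4(W), which is W → L
n=6: reaches L-position 5 → W
n=7: only reaches 6(W), which is W → L
n=8: reaches L-position 7 → W
n=9: only reaches 6(W), 8(W), all W → L
n=10: reaches L-position 5 → W
n=11: only reaches 10(W), which is W → L
n=12: reaches L-position 9 → W
n=13: only reaches 12(W), which is W → L
n=14: reaches L-position 7 → W
n=15: only reaches 10(W), 12(W), 14(W), all W → L
n=16: reaches L-position 15 → W
n=17: only reaches 16(W), which is W → L
The losing starting values of n are exactly the entries labelled L in this table (9 of them).

0, 2, 5, 7, 9, 11, 13, 15, 17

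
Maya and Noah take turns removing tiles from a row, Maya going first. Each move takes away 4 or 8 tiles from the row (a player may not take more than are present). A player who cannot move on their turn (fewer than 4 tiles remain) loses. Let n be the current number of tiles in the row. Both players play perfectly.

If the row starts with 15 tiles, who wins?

Positions with no move are L. A position that does have a move is losing for the player to move precisely when every available move leads to a winning position for the opponent. Fill in the labels:
n=0: no move → L
n=1: no move → L
n=2: no move → L
n=3: no move → L
n=4: W (go to 0, an L position)
n=5: W (go to 1, an L position)
n=6: W (go to 2, an L position)
n=7: W (go to 3, an L position)
n=8: W (go to 0, an L position)
n=9: W (go to 1, an L position)
n=10: W (go to 2, an L position)
n=11: W (go to 3, an L position)
n=12: L (options 8(W), 4(W) are all W)
n=13: L (options 9(W), 5(W) are all W)
n=14: L (options 10(W), 6(W) are all W)
n=15: L (options 11(W), 7(W) are all W)
Every move from 15 reaches a W position, so the mover loses.

Noah wins.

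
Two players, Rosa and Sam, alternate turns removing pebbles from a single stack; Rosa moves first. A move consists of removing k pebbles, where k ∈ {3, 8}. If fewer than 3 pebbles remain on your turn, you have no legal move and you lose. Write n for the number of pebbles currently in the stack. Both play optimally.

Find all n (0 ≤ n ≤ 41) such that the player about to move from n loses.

Use the standard recursion: the mover loses at a terminal position; elsewhere, the mover wins exactly when some move hands the opponent an L position.
n=0: no move → L
n=1: no move → L
n=2: no move → L
n=3: can move to 0, which is L ⇒ W
n=4: can move to 1, which is L ⇒ W
n=5: can move to 2, which is L ⇒ W
n=6: the only move is to 3(W), a W ⇒ L
n=7: the only move is to 4(W), a W ⇒ L
n=8: can move to 0, which is L ⇒ W
n=9: can move to 6, which is L ⇒ W
n=10: can move to 7, which is L ⇒ W
n=11: moves to 8(W), 3(W); every one is W ⇒ L
n=12: moves to 9(W), 4(W); every one is W ⇒ L
n=13: moves to 10(W), 5(W); every one is W ⇒ L
n=14: can move to 11, which is L ⇒ W
n=15: can move to 12, which is L ⇒ W
n=16: can move to 13, which is L ⇒ W
n=17: moves to 14(W), 9(W); every one is W ⇒ L
n=18: moves to 15(W), 10(W); every one is W ⇒ L
n=19: can move to 11, which is L ⇒ W
n=20: can move to 17, which is L ⇒ W
n=21: can move to 18, which is L ⇒ W
n=22: moves to 19(W), 14(W); every one is W ⇒ L
n=23: moves to 20(W), 15(W); every one is W ⇒ L
n=24: moves to 21(W), 16(W); every one is W ⇒ L
n=25: can move to 22, which is L ⇒ W
n=26: can move to 23, which is L ⇒ W
n=27: can move to 24, which is L ⇒ W
n=28: moves to 25(W), 20(W); every one is W ⇒ L
n=29: moves to 26(W), 21(W); every one is W ⇒ L
n=30: can move to 22, which is L ⇒ W
n=31: can move to 28, which is L ⇒ W
n=32: can move to 29, which is L ⇒ W
n=33: moves to 30(W), 25(W); every one is W ⇒ L
n=34: moves to 31(W), 26(W); every one is W ⇒ L
n=35: moves to 32(W), 27(W); every one is W ⇒ L
n=36: can move to 33, which is L ⇒ W
n=37: can move to 34, which is L ⇒ W
n=38: can move to 35, which is L ⇒ W
n=39: moves to 36(W), 31(W); every one is W ⇒ L
n=40: moves to 37(W), 32(W); every one is W ⇒ L
n=41: can move to 33, which is L ⇒ W
Reading off the rows marked L gives the requested list; there are 20 such values of n.

0, 1, 2, 6, 7, 11, 12, 13, 17, 18, 22, 23, 24, 28, 29, 33, 34, 35, 39, 40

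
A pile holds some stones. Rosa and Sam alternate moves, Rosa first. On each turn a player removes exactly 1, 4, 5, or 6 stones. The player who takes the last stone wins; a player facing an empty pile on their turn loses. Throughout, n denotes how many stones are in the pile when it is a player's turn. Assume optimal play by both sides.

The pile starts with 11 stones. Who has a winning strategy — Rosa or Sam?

Sam wins.

Use the standard recursion: the mover loses at a terminal position; elsewhere, the mover wins exactly when some move hands the opponent an L position.
n=0: no move → L
n=1: →0(L), so W
n=2: →1(W) only, which is W, so L
n=3: →2(L), so W
n=4: →0(L), so W
n=5: →0(L), so W
n=6: →2(L), so W
n=7: →2(L), so W
n=8: →2(L), so W
n=9: →8(W), 5(W), 4(W), 3(W) — all W, so L
n=10: →9(L), so W
n=11: →10(W), 7(W), 6(W), 5(W) — all W, so L
Every move from 11 reaches a W position, so the mover loses.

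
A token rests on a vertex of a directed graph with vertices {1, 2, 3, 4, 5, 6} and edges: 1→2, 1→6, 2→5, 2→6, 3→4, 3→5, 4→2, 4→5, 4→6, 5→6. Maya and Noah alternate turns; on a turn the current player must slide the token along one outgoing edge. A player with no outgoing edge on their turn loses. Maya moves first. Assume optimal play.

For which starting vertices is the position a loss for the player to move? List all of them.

Classify positions by backward induction: terminal positions (no move available) are L. From any other position, the mover wins iff some move reaches an L.
Every edge goes from a vertex to one that appears earlier in the order 6, 5, 2, 1, 4, 3, so processing vertices in that order labels each vertex after all of its successors.
6: no outgoing edge → L
5: can move to 6, which is L ⇒ W
2: can move to 6, which is L ⇒ W
1: can move to 6, which is L ⇒ W
4: can move to 6, which is L ⇒ W
3: moves to 4(W), 5(W); every one is W ⇒ L
The losing starting vertices are exactly the entries labelled L in this table (2 of them).

3, 6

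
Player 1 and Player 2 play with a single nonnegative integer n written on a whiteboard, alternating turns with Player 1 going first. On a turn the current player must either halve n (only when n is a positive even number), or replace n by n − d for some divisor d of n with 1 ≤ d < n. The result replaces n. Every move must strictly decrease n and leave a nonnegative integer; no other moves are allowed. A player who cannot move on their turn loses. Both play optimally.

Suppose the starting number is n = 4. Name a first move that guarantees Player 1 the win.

Move to 3.

Build the W/L table. Terminal = L. A non-terminal position is W if it has a move to some L; otherwise it is L.
n=0: no move → L
n=1: no move → L
n=2: reaches L-position 1 → W
n=3: only reaches 2(W), which is W → L
n=4: reaches L-position 3 → W
From 4, the L positions reachable in one move are: 3.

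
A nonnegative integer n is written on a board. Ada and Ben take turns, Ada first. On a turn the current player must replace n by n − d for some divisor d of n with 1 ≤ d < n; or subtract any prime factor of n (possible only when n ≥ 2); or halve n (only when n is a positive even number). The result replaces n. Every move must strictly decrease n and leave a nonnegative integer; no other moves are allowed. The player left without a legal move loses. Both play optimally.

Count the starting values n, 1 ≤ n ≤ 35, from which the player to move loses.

8

Compute win/loss labels from the base case upward. A position with no move is L. Any other position is W if it can reach an L in one move, else L.
n=0: no move → L
n=1: no move → L
n=2: reaches L-position 0 → W
n=3: reaches L-position 0 → W
n=4: only reaches 2(W), 3(W), all W → L
n=5: reaches L-position 0 → W
n=6: reaches L-position 4 → W
n=7: reaches L-position 0 → W
n=8: reaches L-position 4 → W
n=9: only reaches 6(W), 8(W), all W → L
n=10: reaches L-position 9 → W
n=11: reaches L-position 0 → W
n=12: reaches L-position 9 → W
n=13: reaches L-position 0 → W
n=14: only reaches 7(W), 12(W), 13(W), all W → L
n=15: reaches L-position 14 → W
n=16: reaches L-position 14 → W
n=17: reaches L-position 0 → W
n=18: reaches L-position 9 → W
n=19: reaches L-position 0 → W
n=20: only reaches 10(W), 15(W), 16(W), 18(W), 19(W), all W → L
n=21: reaches L-position 14 → W
n=22: reaches L-position 20 → W
n=23: reaches L-position 0 → W
n=24: reaches L-position 20 → W
n=25: reaches L-position 20 → W
n=26: only reaches 13(W), 24(W), 25(W), all W → L
n=27: reaches L-position 26 → W
n=28: reaches L-position 14 → W
n=29: reaches L-position 0 → W
n=30: reaches L-position 20 → W
n=31: reaches L-position 0 → W
n=32: only reaches 16(W), 24(W), 28(W), 30(W), 31(W), all W → L
n=33: reaches L-position 32 → W
n=34: reaches L-position 32 → W
n=35: only reaches 28(W), 30(W), 34(W), all W → L
L entries with 1 ≤ n ≤ 35 (n=0 is outside the asked range and is not counted): n = 1, 4, 9, 14, 20, 26, 32, 35; that makes 8.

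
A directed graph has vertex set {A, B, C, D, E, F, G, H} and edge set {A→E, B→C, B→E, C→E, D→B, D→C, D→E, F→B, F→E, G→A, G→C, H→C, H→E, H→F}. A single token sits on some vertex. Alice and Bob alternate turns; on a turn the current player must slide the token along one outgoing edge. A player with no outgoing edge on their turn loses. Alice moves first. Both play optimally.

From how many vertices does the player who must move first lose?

Build the W/L table. Terminal = L. A non-terminal position is W if it has a move to some L; otherwise it is L.
Every edge goes from a vertex to one that appears earlier in the order E, C, B, F, D, A, G, H, so processing vertices in that order labels each vertex after all of its successors.
E: no outgoing edge → L
C: W (go to E, an L position)
B: W (go to E, an L position)
F: W (go to E, an L position)
D: W (go to E, an L position)
A: W (go to E, an L position)
G: L (options A(W), C(W) are all W)
H: W (go to E, an L position)
The L vertices are E, G; that is 2 in all.

2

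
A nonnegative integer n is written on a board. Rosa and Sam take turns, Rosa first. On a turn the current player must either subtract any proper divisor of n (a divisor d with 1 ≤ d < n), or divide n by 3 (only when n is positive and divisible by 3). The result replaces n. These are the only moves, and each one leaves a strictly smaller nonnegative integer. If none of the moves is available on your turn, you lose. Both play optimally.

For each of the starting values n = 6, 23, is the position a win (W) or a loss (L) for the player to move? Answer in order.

Label each position W (a win for the player to move) or L (a loss). A position with no legal move is L; any other position is W exactly when some move reaches an L, and L when every move reaches a W.
n=0: no move → L
n=1: no move → L
n=2: reaches L-position 1 → W
n=3: reaches L-position 1 → W
n=4: only reaches 2(W), 3(W), all W → L
n=5: reaches L-position 4 → W
n=6: reaches L-position 4 → W
n=7: only reaches 6(W), which is W → L
n=8: reaches L-position 4 → W
n=9: only reaches 3(W), 6(W), 8(W), all W → L
n=10: reaches L-position 9 → W
n=11: only reaches 10(W), which is W → L
n=12: reaches L-position 4 → W
n=13: only reaches 12(W), which is W → L
n=14: reaches L-position 7 → W
n=15: only reaches 5(W), 10(W), 12(W), 14(W), all W → L
n=16: reaches L-position 15 → W
n=17: only reaches 16(W), which is W → L
n=18: reaches L-position 9 → W
n=19: only reaches 18(W), which is W → L
n=20: reaches L-position 15 → W
n=21: reaches L-position 7 → W
n=22: reaches L-position 11 → W
n=23: only reaches 22(W), which is W → L

6: W, 23: L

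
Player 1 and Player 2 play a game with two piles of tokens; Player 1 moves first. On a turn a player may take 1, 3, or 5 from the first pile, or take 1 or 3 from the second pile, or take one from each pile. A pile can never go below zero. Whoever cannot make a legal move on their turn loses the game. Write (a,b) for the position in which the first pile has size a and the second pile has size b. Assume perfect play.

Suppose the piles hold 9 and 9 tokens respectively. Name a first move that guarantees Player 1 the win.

Compute win/loss labels from the base case upward. A position with no move is L. Any other position is W if it can reach an L in one move, else L.
No move ever increases a pile, so every position that can arise here has a ≤ 9 and b ≤ 9; it is enough to label the cells with 0 ≤ a ≤ 9 and 0 ≤ b ≤ 9.
Every move lowers a or b (never raises either), so fill the grid row by row in increasing a, and left to right within a row: each cell's successors are then already labelled.
      b=0  b=1  b=2  b=3  b=4  b=5  b=6  b=7  b=8  b=9
a=0:    L    W    L    W    L    W    L    W    L    W
a=1:    W    W    W    W    W    W    W    W    W    W
a=2:    L    W    L    W    L    W    L    W    L    W
a=3:    W    W    W    W    W    W    W    W    W    W
a=4:    L    W    L    W    L    W    L    W    L    W
a=5:    W    W    W    W    W    W    W    W    W    W
a=6:    L    W    L    W    L    W    L    W    L    W
a=7:    W    W    W    W    W    W    W    W    W    W
a=8:    L    W    L    W    L    W    L    W    L    W
a=9:    W    W    W    W    W    W    W    W    W    W
Cells with no legal move (terminal, hence L): (0,0).
The remaining L cells, each justified by listing all of its moves:
(0,2): only reaches (0,1)(W), which is W → L
(0,4): only reaches (0,3)(W), (0,1)(W), all W → L
(0,6): only reaches (0,5)(W), (0,3)(W), all W → L
(0,8): only reaches (0,7)(W), (0,5)(W), all W → L
(2,0): only reaches (1,0)(W), which is W → L
(2,2): only reaches (1,2)(W), (2,1)(W), (1,1)(W), all W → L
(2,4): only reaches (1,4)(W), (2,3)(W), (2,1)(W), (1,3)(W), all W → L
(2,6): only reaches (1,6)(W), (2,5)(W), (2,3)(W), (1,5)(W), all W → L
(2,8): only reaches (1,8)(W), (2,7)(W), (2,5)(W), (1,7)(W), all W → L
(4,0): only reaches (3,0)(W), (1,0)(W), all W → L
(4,2): only reaches (3,2)(W), (1,2)(W), (4,1)(W), (3,1)(W), all W → L
(4,4): only reaches (3,4)(W), (1,4)(W), (4,3)(W), (4,1)(W), (3,3)(W), all W → L
(4,6): only reaches (3,6)(W), (1,6)(W), (4,5)(W), (4,3)(W), (3,5)(W), all W → L
(4,8): only reaches (3,8)(W), (1,8)(W), (4,7)(W), (4,5)(W), (3,7)(W), all W → L
(6,0): only reaches (5,0)(W), (3,0)(W), (1,0)(W), all W → L
(6,2): only reaches (5,2)(W), (3,2)(W), (1,2)(W), (6,1)(W), (5,1)(W), all W → L
(6,4): only reaches (5,4)(W), (3,4)(W), (1,4)(W), (6,3)(W), (6,1)(W), (5,3)(W), all W → L
(6,6): only reaches (5,6)(W), (3,6)(W), (1,6)(W), (6,5)(W), (6,3)(W), (5,5)(W), all W → L
(6,8): only reaches (5,8)(W), (3,8)(W), (1,8)(W), (6,7)(W), (6,5)(W), (5,7)(W), all W → L
(8,0): only reaches (7,0)(W), (5,0)(W), (3,0)(W), all W → L
(8,2): only reaches (7,2)(W), (5,2)(W), (3,2)(W), (8,1)(W), (7,1)(W), all W → L
(8,4): only reaches (7,4)(W), (5,4)(W), (3,4)(W), (8,3)(W), (8,1)(W), (7,3)(W), all W → L
(8,6): only reaches (7,6)(W), (5,6)(W), (3,6)(W), (8,5)(W), (8,3)(W), (7,5)(W), all W → L
(8,8): only reaches (7,8)(W), (5,8)(W), (3,8)(W), (8,7)(W), (8,5)(W), (7,7)(W), all W → L
Every other cell has at least one move into one of the L cells above, so it is W.
From (9,9), the L positions reachable in one move are: (8,8).

Move to (8,8).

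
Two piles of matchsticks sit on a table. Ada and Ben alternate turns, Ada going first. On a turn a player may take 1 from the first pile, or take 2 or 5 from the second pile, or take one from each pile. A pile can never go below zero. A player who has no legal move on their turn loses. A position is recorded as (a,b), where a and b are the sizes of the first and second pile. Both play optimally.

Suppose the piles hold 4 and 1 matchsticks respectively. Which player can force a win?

Build the W/L table. Terminal = L. A non-terminal position is W if it has a move to some L; otherwise it is L.
No move ever increases a pile, so every position that can arise here has a ≤ 4 and b ≤ 1; it is enough to label the cells with 0 ≤ a ≤ 4 and 0 ≤ b ≤ 1.
Every move lowers a or b (never raises either), so fill the grid row by row in increasing a, and left to right within a row: each cell's successors are then already labelled.
      b=0  b=1
a=0:    L    L
a=1:    W    W
a=2:    L    L
a=3:    W    W
a=4:    L    L
Cells with no legal move (terminal, hence L): (0,0), (0,1).
The remaining L cells, each justified by listing all of its moves:
(2,0): →(1,0)(W) only, which is W, so L
(2,1): →(1,1)(W), (1,0)(W) — all W, so L
(4,0): →(3,0)(W) only, which is W, so L
(4,1): →(3,1)(W), (3,0)(W) — all W, so L
Every other cell has at least one move into one of the L cells above, so it is W.
Every move from (4,1) reaches a W position, so the mover loses.

Ben wins.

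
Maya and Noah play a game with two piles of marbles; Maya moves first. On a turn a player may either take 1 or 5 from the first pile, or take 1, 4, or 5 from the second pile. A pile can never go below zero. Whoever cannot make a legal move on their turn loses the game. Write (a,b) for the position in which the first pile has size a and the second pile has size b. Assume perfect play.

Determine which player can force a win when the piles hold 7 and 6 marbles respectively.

Maya wins.

Positions with no move are L. A position that does have a move is losing for the player to move precisely when every available move leads to a winning position for the opponent. Fill in the labels:
No move ever increases a pile, so every position that can arise here has a ≤ 7 and b ≤ 6; it is enough to label the cells with 0 ≤ a ≤ 7 and 0 ≤ b ≤ 6.
Every move lowers a or b (never raises either), so fill the grid row by row in increasing a, and left to right within a row: each cell's successors are then already labelled.
      b=0  b=1  b=2  b=3  b=4  b=5  b=6
a=0:    L    W    L    W    W    W    W
a=1:    W    L    W    L    W    W    W
a=2:    L    W    L    W    W    W    W
a=3:    W    L    W    L    W    W    W
a=4:    L    W    L    W    W    W    W
a=5:    W    L    W    L    W    W    W
a=6:    L    W    L    W    W    W    W
a=7:    W    L    W    L    W    W    W
Cells with no legal move (terminal, hence L): (0,0).
The remaining L cells, each justified by listing all of its moves:
(0,2): L (sole option (0,1)(W) is W)
(1,1): L (options (0,1)(W), (1,0)(W) are all W)
(1,3): L (options (0,3)(W), (1,2)(W) are all W)
(2,0): L (sole option (1,0)(W) is W)
(2,2): L (options (1,2)(W), (2,1)(W) are all W)
(3,1): L (options (2,1)(W), (3,0)(W) are all W)
(3,3): L (options (2,3)(W), (3,2)(W) are all W)
(4,0): L (sole option (3,0)(W) is W)
(4,2): L (options (3,2)(W), (4,1)(W) are all W)
(5,1): L (options (4,1)(W), (0,1)(W), (5,0)(W) are all W)
(5,3): L (options (4,3)(W), (0,3)(W), (5,2)(W) are all W)
(6,0): L (options (5,0)(W), (1,0)(W) are all W)
(6,2): L (options (5,2)(W), (1,2)(W), (6,1)(W) are all W)
(7,1): L (options (6,1)(W), (2,1)(W), (7,0)(W) are all W)
(7,3): L (options (6,3)(W), (2,3)(W), (7,2)(W) are all W)
Every other cell has at least one move into one of the L cells above, so it is W.
The starting position (7,6) is W: Maya should move to (7,1), handing over an L position.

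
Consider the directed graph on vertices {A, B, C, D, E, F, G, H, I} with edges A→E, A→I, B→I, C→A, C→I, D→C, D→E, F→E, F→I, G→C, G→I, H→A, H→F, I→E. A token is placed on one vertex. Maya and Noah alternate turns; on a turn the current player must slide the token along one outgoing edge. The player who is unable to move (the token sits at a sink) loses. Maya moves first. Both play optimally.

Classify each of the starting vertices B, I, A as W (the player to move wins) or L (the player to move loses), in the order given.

Work bottom-up. With no move the player to move loses. Otherwise the position is W if at least one move leads to an L position for the opponent, and L if every move leads to a W.
Every edge goes from a vertex to one that appears earlier in the order E, I, B, A, C, D, G, F, H, so processing vertices in that order labels each vertex after all of its successors.
E: no outgoing edge → L
I: reaches L-position E → W
B: only reaches I(W), which is W → L
A: reaches L-position E → W
C: only reaches A(W), I(W), all W → L
D: reaches L-position C → W
G: reaches L-position C → W
F: reaches L-position E → W
H: only reaches F(W), A(W), all W → L

B: L, I: W, A: W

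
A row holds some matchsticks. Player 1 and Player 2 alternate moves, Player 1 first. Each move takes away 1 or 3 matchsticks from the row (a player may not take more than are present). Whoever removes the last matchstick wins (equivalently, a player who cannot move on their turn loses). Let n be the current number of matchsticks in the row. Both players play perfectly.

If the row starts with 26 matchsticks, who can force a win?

Player 2 wins.

Build the W/L table. Terminal = L. A non-terminal position is W if it has a move to some L; otherwise it is L.
n=0: no move → L
n=1: can move to 0, which is L ⇒ W
n=2: the only move is to 1(W), a W ⇒ L
n=3: can move to 2, which is L ⇒ W
n=4: moves to 3(W), 1(W); every one is W ⇒ L
n=5: can move to 4, which is L ⇒ W
n=6: moves to 5(W), 3(W); every one is W ⇒ L
n=7: can move to 6, which is L ⇒ W
n=8: moves to 7(W), 5(W); every one is W ⇒ L
n=9: can move to 8, which is L ⇒ W
n=10: moves to 9(W), 7(W); every one is W ⇒ L
n=11: can move to 10, which is L ⇒ W
n=12: moves to 11(W), 9(W); every one is W ⇒ L
n=13: can move to 12, which is L ⇒ W
n=14: moves to 13(W), 11(W); every one is W ⇒ L
n=15: can move to 14, which is L ⇒ W
n=16: moves to 15(W), 13(W); every one is W ⇒ L
n=17: can move to 16, which is L ⇒ W
n=18: moves to 17(W), 15(W); every one is W ⇒ L
n=19: can move to 18, which is L ⇒ W
n=20: moves to 19(W), 17(W); every one is W ⇒ L
n=21: can move to 20, which is L ⇒ W
n=22: moves to 21(W), 19(W); every one is W ⇒ L
n=23: can move to 22, which is L ⇒ W
n=24: moves to 23(W), 21(W); every one is W ⇒ L
n=25: can move to 24, which is L ⇒ W
n=26: moves to 25(W), 23(W); every one is W ⇒ L
Every move from 26 reaches a W position, so the mover loses.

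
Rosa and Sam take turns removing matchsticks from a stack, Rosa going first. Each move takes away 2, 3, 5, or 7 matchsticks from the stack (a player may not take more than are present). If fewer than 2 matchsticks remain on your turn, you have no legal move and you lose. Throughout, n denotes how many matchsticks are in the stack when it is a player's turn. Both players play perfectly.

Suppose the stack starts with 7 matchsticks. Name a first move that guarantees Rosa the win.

Positions with no move are L. A position that does have a move is losing for the player to move precisely when every available move leads to a winning position for the opponent. Fill in the labels:
n=0: no move → L
n=1: no move → L
n=2: W (go to 0, an L position)
n=3: W (go to 1, an L position)
n=4: W (go to 1, an L position)
n=5: W (go to 0, an L position)
n=6: W (go to 1, an L position)
n=7: W (go to 0, an L position)
From 7, the L positions reachable in one move are: 0.

Remove 7, leaving 0.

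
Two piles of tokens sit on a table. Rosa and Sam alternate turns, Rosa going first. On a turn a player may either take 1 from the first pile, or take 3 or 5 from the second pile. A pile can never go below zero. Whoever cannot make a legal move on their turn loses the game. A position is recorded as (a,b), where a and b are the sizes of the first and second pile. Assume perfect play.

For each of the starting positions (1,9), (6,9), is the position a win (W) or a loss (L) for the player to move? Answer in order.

(1,9): W, (6,9): L

Work bottom-up. With no move the player to move loses. Otherwise the position is W if at least one move leads to an L position for the opponent, and L if every move leads to a W.
No move ever increases a pile, so every position that can arise here has a ≤ 6 and b ≤ 9; it is enough to label the cells with 0 ≤ a ≤ 6 and 0 ≤ b ≤ 9.
Every move lowers a or b (never raises either), so fill the grid row by row in increasing a, and left to right within a row: each cell's successors are then already labelled.
      b=0  b=1  b=2  b=3  b=4  b=5  b=6  b=7  b=8  b=9
a=0:    L    L    L    W    W    W    W    W    L    L
a=1:    W    W    W    L    L    L    W    W    W    W
a=2:    L    L    L    W    W    W    W    W    L    L
a=3:    W    W    W    L    L    L    W    W    W    W
a=4:    L    L    L    W    W    W    W    W    L    L
a=5:    W    W    W    L    L    L    W    W    W    W
a=6:    L    L    L    W    W    W    W    W    L    L
Cells with no legal move (terminal, hence L): (0,0), (0,1), (0,2).
The remaining L cells, each justified by listing all of its moves:
(0,8): L (options (0,5)(W), (0,3)(W) are all W)
(0,9): L (options (0,6)(W), (0,4)(W) are all W)
(1,3): L (options (0,3)(W), (1,0)(W) are all W)
(1,4): L (options (0,4)(W), (1,1)(W) are all W)
(1,5): L (options (0,5)(W), (1,2)(W), (1,0)(W) are all W)
(2,0): L (sole option (1,0)(W) is W)
(2,1): L (sole option (1,1)(W) is W)
(2,2): L (sole option (1,2)(W) is W)
(2,8): L (options (1,8)(W), (2,5)(W), (2,3)(W) are all W)
(2,9): L (options (1,9)(W), (2,6)(W), (2,4)(W) are all W)
(3,3): L (options (2,3)(W), (3,0)(W) are all W)
(3,4): L (options (2,4)(W), (3,1)(W) are all W)
(3,5): L (options (2,5)(W), (3,2)(W), (3,0)(W) are all W)
(4,0): L (sole option (3,0)(W) is W)
(4,1): L (sole option (3,1)(W) is W)
(4,2): L (sole option (3,2)(W) is W)
(4,8): L (options (3,8)(W), (4,5)(W), (4,3)(W) are all W)
(4,9): L (options (3,9)(W), (4,6)(W), (4,4)(W) are all W)
(5,3): L (options (4,3)(W), (5,0)(W) are all W)
(5,4): L (options (4,4)(W), (5,1)(W) are all W)
(5,5): L (options (4,5)(W), (5,2)(W), (5,0)(W) are all W)
(6,0): L (sole option (5,0)(W) is W)
(6,1): L (sole option (5,1)(W) is W)
(6,2): L (sole option (5,2)(W) is W)
(6,8): L (options (5,8)(W), (6,5)(W), (6,3)(W) are all W)
(6,9): L (options (5,9)(W), (6,6)(W), (6,4)(W) are all W)
Every other cell has at least one move into one of the L cells above, so it is W.
(1,9): the move to (0,9) reaches an L cell, so W
(6,9): one of the L cells justified above, so L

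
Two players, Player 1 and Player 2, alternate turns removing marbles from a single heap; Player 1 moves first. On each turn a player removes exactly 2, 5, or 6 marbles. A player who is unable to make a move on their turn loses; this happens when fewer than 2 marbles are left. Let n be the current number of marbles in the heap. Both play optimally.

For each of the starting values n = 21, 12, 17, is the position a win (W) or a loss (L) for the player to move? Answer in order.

21: W, 12: L, 17: W

Label each position W (a win for the player to move) or L (a loss). A position with no legal move is L; any other position is W exactly when some move reaches an L, and L when every move reaches a W.
n=0: no move → L
n=1: no move → L
n=2: reaches L-position 0 → W
n=3: reaches L-position 1 → W
n=4: only reaches 2(W), which is W → L
n=5: reaches L-position 0 → W
n=6: reaches L-position 4 → W
n=7: reaches L-position 1 → W
n=8: only reaches 6(W), 3(W), 2(W), all W → L
n=9: reaches L-position 4 → W
n=10: reaches L-position 8 → W
n=11: only reaches 9(W), 6(W), 5(W), all W → L
n=12: only reaches 10(W), 7(W), 6(W), all W → L
n=13: reaches L-position 11 → W
n=14: reaches L-position 12 → W
n=15: only reaches 13(W), 10(W), 9(W), all W → L
n=16: reaches L-position 11 → W
n=17: reaches L-position 15 → W
n=18: reaches L-position 12 → W
n=19: only reaches 17(W), 14(W), 13(W), all W → L
n=20: reaches L-position 15 → W
n=21: reaches L-position 19 → W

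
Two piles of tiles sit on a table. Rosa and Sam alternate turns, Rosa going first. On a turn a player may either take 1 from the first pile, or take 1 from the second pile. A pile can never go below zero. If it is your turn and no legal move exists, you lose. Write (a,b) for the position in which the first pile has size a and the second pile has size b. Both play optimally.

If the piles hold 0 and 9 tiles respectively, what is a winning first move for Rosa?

Classify positions by backward induction: terminal positions (no move available) are L. From any other position, the mover wins iff some move reaches an L.
No move ever increases a pile, so every position that can arise here has a ≤ 0 and b ≤ 9; it is enough to label the cells with 0 ≤ a ≤ 0 and 0 ≤ b ≤ 9.
Every move lowers a or b (never raises either), so fill the grid row by row in increasing a, and left to right within a row: each cell's successors are then already labelled.
      b=0  b=1  b=2  b=3  b=4  b=5  b=6  b=7  b=8  b=9
a=0:    L    W    L    W    L    W    L    W    L    W
Cells with no legal move (terminal, hence L): (0,0).
The remaining L cells, each justified by listing all of its moves:
(0,2): L (sole option (0,1)(W) is W)
(0,4): L (sole option (0,3)(W) is W)
(0,6): L (sole option (0,5)(W) is W)
(0,8): L (sole option (0,7)(W) is W)
Every other cell has at least one move into one of the L cells above, so it is W.
From (0,9), the L positions reachable in one move are: (0,8).

Move to (0,8).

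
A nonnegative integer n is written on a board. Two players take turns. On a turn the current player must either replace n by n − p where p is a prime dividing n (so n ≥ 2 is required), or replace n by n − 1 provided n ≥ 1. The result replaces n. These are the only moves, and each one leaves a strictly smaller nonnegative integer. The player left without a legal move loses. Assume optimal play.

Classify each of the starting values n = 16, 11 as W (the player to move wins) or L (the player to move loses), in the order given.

Label each position W (a win for the player to move) or L (a loss). A position with no legal move is L; any other position is W exactly when some move reaches an L, and L when every move reaches a W.
n=0: no move → L
n=1: can move to 0, which is L ⇒ W
n=2: can move to 0, which is L ⇒ W
n=3: can move to 0, which is L ⇒ W
n=4: moves to 2(W), 3(W); every one is W ⇒ L
n=5: can move to 0, which is L ⇒ W
n=6: can move to 4, which is L ⇒ W
n=7: can move to 0, which is L ⇒ W
n=8: moves to 6(W), 7(W); every one is W ⇒ L
n=9: can move to 8, which is L ⇒ W
n=10: can move to 8, which is L ⇒ W
n=11: can move to 0, which is L ⇒ W
n=12: moves to 9(W), 10(W), 11(W); every one is W ⇒ L
n=13: can move to 0, which is L ⇒ W
n=14: can move to 12, which is L ⇒ W
n=15: can move to 12, which is L ⇒ W
n=16: moves to 14(W), 15(W); every one is W ⇒ L

16: L, 11: W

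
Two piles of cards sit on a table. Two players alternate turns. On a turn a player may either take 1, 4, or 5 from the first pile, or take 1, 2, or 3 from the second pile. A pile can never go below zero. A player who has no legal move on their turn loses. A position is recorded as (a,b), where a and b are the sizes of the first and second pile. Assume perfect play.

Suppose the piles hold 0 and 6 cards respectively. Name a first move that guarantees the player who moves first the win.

Move to (0,4).

Work bottom-up. With no move the player to move loses. Otherwise the position is W if at least one move leads to an L position for the opponent, and L if every move leads to a W.
No move ever increases a pile, so every position that can arise here has a ≤ 0 and b ≤ 6; it is enough to label the cells with 0 ≤ a ≤ 0 and 0 ≤ b ≤ 6.
Every move lowers a or b (never raises either), so fill the grid row by row in increasing a, and left to right within a row: each cell's successors are then already labelled.
      b=0  b=1  b=2  b=3  b=4  b=5  b=6
a=0:    L    W    W    W    L    W    W
Cells with no legal move (terminal, hence L): (0,0).
The remaining L cells, each justified by listing all of its moves:
(0,4): L (options (0,3)(W), (0,2)(W), (0,1)(W) are all W)
Every other cell has at least one move into one of the L cells above, so it is W.
From (0,6), the L positions reachable in one move are: (0,4).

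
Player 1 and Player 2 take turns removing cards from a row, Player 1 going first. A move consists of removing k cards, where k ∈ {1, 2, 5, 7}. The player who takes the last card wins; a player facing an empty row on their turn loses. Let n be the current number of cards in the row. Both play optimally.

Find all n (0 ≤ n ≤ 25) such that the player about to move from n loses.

Compute win/loss labels from the base case upward. A position with no move is L. Any other position is W if it can reach an L in one move, else L.
n=0: no move → L
n=1: reaches L-position 0 → W
n=2: reaches L-position 0 → W
n=3: only reaches 2(W), 1(W), all W → L
n=4: reaches L-position 3 → W
n=5: reaches L-position 3 → W
n=6: only reaches 5(W), 4(W), 1(W), all W → L
n=7: reaches L-position 6 → W
n=8: reaches L-position 6 → W
n=9: only reaches 8(W), 7(W), 4(W), 2(W), all W → L
n=10: reaches L-position 9 → W
n=11: reaches L-position 9 → W
n=12: only reaches 11(W), 10(W), 7(W), 5(W), all W → L
n=13: reaches L-position 12 → W
n=14: reaches L-position 12 → W
n=15: only reaches 14(W), 13(W), 10(W), 8(W), all W → L
n=16: reaches L-position 15 → W
n=17: reaches L-position 15 → W
n=18: only reaches 17(W), 16(W), 13(W), 11(W), all W → L
n=19: reaches L-position 18 → W
n=20: reaches L-position 18 → W
n=21: only reaches 20(W), 19(W), 16(W), 14(W), all W → L
n=22: reaches L-position 21 → W
n=23: reaches L-position 21 → W
n=24: only reaches 23(W), 22(W), 19(W), 17(W), all W → L
n=25: reaches L-position 24 → W
Reading off the rows marked L gives the requested list; there are 9 such values of n.

0, 3, 6, 9, 12, 15, 18, 21, 24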